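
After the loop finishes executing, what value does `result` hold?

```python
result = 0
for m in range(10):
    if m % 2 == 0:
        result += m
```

Let's trace through this code step by step.

Initialize: result = 0
Entering loop: for m in range(10):
After iteration 1: m = 0, result = 0
After iteration 2: m = 1, result = 0
After iteration 3: m = 2, result = 2
After iteration 4: m = 3, result = 2
After iteration 5: m = 4, result = 6
After iteration 6: m = 5, result = 6
After iteration 7: m = 6, result = 12
After iteration 8: m = 7, result = 12
After iteration 9: m = 8, result = 20
After iteration 10: m = 9, result = 20
Loop ends.

Final answer: 20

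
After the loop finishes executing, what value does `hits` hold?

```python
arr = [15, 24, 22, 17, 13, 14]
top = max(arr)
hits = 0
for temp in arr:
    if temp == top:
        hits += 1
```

Let's trace through this code step by step.

Initialize: arr = [15, 24, 22, 17, 13, 14]
Initialize: top = 24
Initialize: hits = 0
Entering loop: for temp in arr:
After iteration 1: temp = 15, hits = 0
After iteration 2: temp = 24, hits = 1
After iteration 3: temp = 22, hits = 1
After iteration 4: temp = 17, hits = 1
After iteration 5: temp = 13, hits = 1
After iteration 6: temp = 14, hits = 1
Loop ends.

Final answer: 1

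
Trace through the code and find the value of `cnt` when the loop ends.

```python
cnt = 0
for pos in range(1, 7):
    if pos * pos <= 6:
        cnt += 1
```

Let's trace through this code step by step.

Initialize: cnt = 0
Entering loop: for pos in range(1, 7):
After iteration 1: pos = 1, cnt = 1
After iteration 2: pos = 2, cnt = 2
After iteration 3: pos = 3, cnt = 2
After iteration 4: pos = 4, cnt = 2
After iteration 5: pos = 5, cnt = 2
After iteration 6: pos = 6, cnt = 2
Loop ends.

Final answer: 2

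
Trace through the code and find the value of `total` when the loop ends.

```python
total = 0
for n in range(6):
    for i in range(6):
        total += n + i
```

Let's trace through this code step by step.

Initialize: total = 0
Entering loop: for n in range(6):
After iteration 1: n = 0, total = 15
After iteration 2: n = 1, total = 36
After iteration 3: n = 2, total = 63
After iteration 4: n = 3, total = 96
After iteration 5: n = 4, total = 135
After iteration 6: n = 5, total = 180
Loop ends.

Final answer: 180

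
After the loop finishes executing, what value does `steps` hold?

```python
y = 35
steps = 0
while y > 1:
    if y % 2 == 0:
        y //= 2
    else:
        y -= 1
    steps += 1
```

Let's trace through this code step by step.

Initialize: y = 35
Initialize: steps = 0
Entering loop: while y > 1:
After iteration 1: y = 34, steps = 1
After iteration 2: y = 17, steps = 2
After iteration 3: y = 16, steps = 3
After iteration 4: y = 8, steps = 4
After iteration 5: y = 4, steps = 5
After iteration 6: y = 2, steps = 6
After iteration 7: y = 1, steps = 7
Loop ends.

Final answer: 7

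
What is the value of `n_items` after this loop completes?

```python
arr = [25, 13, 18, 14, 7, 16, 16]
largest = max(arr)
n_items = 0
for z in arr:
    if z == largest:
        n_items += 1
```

Let's trace through this code step by step.

Initialize: arr = [25, 13, 18, 14, 7, 16, 16]
Initialize: largest = 25
Initialize: n_items = 0
Entering loop: for z in arr:
After iteration 1: z = 25, n_items = 1
After iteration 2: z = 13, n_items = 1
After iteration 3: z = 18, n_items = 1
After iteration 4: z = 14, n_items = 1
After iteration 5: z = 7, n_items = 1
After iteration 6: z = 16, n_items = 1
After iteration 7: z = 16, n_items = 1
Loop ends.

Final answer: 1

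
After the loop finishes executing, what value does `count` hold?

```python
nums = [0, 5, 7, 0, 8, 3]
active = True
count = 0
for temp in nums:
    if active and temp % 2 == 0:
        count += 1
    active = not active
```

Let's trace through this code step by step.

Initialize: nums = [0, 5, 7, 0, 8, 3]
Initialize: active = True
Initialize: count = 0
Entering loop: for temp in nums:
After iteration 1: temp = 0, active = False, count = 1
After iteration 2: temp = 5, active = True, count = 1
After iteration 3: temp = 7, active = False, count = 1
After iteration 4: temp = 0, active = True, count = 1
After iteration 5: temp = 8, active = False, count = 2
After iteration 6: temp = 3, active = True, count = 2
Loop ends.

Final answer: 2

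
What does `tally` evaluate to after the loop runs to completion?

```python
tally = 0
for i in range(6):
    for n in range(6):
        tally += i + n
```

Let's trace through this code step by step.

Initialize: tally = 0
Entering loop: for i in range(6):
After iteration 1: i = 0, tally = 15
After iteration 2: i = 1, tally = 36
After iteration 3: i = 2, tally = 63
After iteration 4: i = 3, tally = 96
After iteration 5: i = 4, tally = 135
After iteration 6: i = 5, tally = 180
Loop ends.

Final answer: 180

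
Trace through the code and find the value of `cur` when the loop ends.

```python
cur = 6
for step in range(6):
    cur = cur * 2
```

Let's trace through this code step by step.

Initialize: cur = 6
Entering loop: for step in range(6):
After iteration 1: step = 0, cur = 12
After iteration 2: step = 1, cur = 24
After iteration 3: step = 2, cur = 48
After iteration 4: step = 3, cur = 96
After iteration 5: step = 4, cur = 192
After iteration 6: step = 5, cur = 384
Loop ends.

Final answer: 384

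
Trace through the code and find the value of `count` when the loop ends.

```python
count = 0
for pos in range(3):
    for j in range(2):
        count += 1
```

Let's trace through this code step by step.

Initialize: count = 0
Entering loop: for pos in range(3):
After iteration 1: pos = 0, count = 2
After iteration 2: pos = 1, count = 4
After iteration 3: pos = 2, count = 6
Loop ends.

Final answer: 6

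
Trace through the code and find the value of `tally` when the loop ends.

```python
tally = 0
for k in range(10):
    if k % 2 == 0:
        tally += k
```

Let's trace through this code step by step.

Initialize: tally = 0
Entering loop: for k in range(10):
After iteration 1: k = 0, tally = 0
After iteration 2: k = 1, tally = 0
After iteration 3: k = 2, tally = 2
After iteration 4: k = 3, tally = 2
After iteration 5: k = 4, tally = 6
After iteration 6: k = 5, tally = 6
After iteration 7: k = 6, tally = 12
After iteration 8: k = 7, tally = 12
After iteration 9: k = 8, tally = 20
After iteration 10: k = 9, tally = 20
Loop ends.

Final answer: 20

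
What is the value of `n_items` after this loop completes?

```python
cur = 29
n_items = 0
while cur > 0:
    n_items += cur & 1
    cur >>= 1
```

Let's trace through this code step by step.

Initialize: cur = 29
Initialize: n_items = 0
Entering loop: while cur > 0:
After iteration 1: cur = 14, n_items = 1
After iteration 2: cur = 7, n_items = 1
After iteration 3: cur = 3, n_items = 2
After iteration 4: cur = 1, n_items = 3
After iteration 5: cur = 0, n_items = 4
Loop ends.

Final answer: 4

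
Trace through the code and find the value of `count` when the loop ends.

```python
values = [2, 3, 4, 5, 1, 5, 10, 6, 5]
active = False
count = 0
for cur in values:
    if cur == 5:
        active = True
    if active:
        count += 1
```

Let's trace through this code step by step.

Initialize: values = [2, 3, 4, 5, 1, 5, 10, 6, 5]
Initialize: active = False
Initialize: count = 0
Entering loop: for cur in values:
After iteration 1: cur = 2, active = False, count = 0
After iteration 2: cur = 3, active = False, count = 0
After iteration 3: cur = 4, active = False, count = 0
After iteration 4: cur = 5, active = True, count = 1
After iteration 5: cur = 1, active = True, count = 2
After iteration 6: cur = 5, active = True, count = 3
After iteration 7: cur = 10, active = True, count = 4
After iteration 8: cur = 6, active = True, count = 5
After iteration 9: cur = 5, active = True, count = 6
Loop ends.

Final answer: 6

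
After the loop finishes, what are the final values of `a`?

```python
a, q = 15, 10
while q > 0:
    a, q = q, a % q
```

Let's trace through this code step by step.

Initialize: a = 15
Initialize: q = 10
Entering loop: while q > 0:
After iteration 1: a = 10, q = 5
After iteration 2: a = 5, q = 0
Loop ends.

Final answer: 5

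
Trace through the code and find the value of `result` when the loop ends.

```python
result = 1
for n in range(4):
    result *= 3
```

Let's trace through this code step by step.

Initialize: result = 1
Entering loop: for n in range(4):
After iteration 1: n = 0, result = 3
After iteration 2: n = 1, result = 9
After iteration 3: n = 2, result = 27
After iteration 4: n = 3, result = 81
Loop ends.

Final answer: 81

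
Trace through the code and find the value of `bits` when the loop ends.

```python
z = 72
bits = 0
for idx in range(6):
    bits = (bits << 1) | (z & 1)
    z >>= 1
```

Let's trace through this code step by step.

Initialize: z = 72
Initialize: bits = 0
Entering loop: for idx in range(6):
After iteration 1: idx = 0, z = 36, bits = 0
After iteration 2: idx = 1, z = 18, bits = 0
After iteration 3: idx = 2, z = 9, bits = 0
After iteration 4: idx = 3, z = 4, bits = 1
After iteration 5: idx = 4, z = 2, bits = 2
After iteration 6: idx = 5, z = 1, bits = 4
Loop ends.

Final answer: 4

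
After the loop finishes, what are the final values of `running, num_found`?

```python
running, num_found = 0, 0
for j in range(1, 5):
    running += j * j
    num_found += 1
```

Let's trace through this code step by step.

Initialize: running = 0
Initialize: num_found = 0
Entering loop: for j in range(1, 5):
After iteration 1: j = 1, running = 1, num_found = 1
After iteration 2: j = 2, running = 5, num_found = 2
After iteration 3: j = 3, running = 14, num_found = 3
After iteration 4: j = 4, running = 30, num_found = 4
Loop ends.

Final answer: 30, 4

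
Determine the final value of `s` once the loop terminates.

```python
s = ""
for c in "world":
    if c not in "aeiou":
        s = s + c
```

Let's trace through this code step by step.

Initialize: s = ''
Entering loop: for c in "world":
After iteration 1: c = 'w', s = 'w'
After iteration 2: c = 'o', s = 'w'
After iteration 3: c = 'r', s = 'wr'
After iteration 4: c = 'l', s = 'wrl'
After iteration 5: c = 'd', s = 'wrld'
Loop ends.

Final answer: 'wrld'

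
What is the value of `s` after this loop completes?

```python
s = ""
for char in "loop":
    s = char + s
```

Let's trace through this code step by step.

Initialize: s = ''
Entering loop: for char in "loop":
After iteration 1: char = 'l', s = 'l'
After iteration 2: char = 'o', s = 'ol'
After iteration 3: char = 'o', s = 'ool'
After iteration 4: char = 'p', s = 'pool'
Loop ends.

Final answer: 'pool'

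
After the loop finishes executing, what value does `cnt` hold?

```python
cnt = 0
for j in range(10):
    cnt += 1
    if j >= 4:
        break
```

Let's trace through this code step by step.

Initialize: cnt = 0
Entering loop: for j in range(10):
After iteration 1: j = 0, cnt = 1
After iteration 2: j = 1, cnt = 2
After iteration 3: j = 2, cnt = 3
After iteration 4: j = 3, cnt = 4
After iteration 5: j = 4, cnt = 5
Loop ends.

Final answer: 5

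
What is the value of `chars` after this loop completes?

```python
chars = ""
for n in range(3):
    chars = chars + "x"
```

Let's trace through this code step by step.

Initialize: chars = ''
Entering loop: for n in range(3):
After iteration 1: n = 0, chars = 'x'
After iteration 2: n = 1, chars = 'xx'
After iteration 3: n = 2, chars = 'xxx'
Loop ends.

Final answer: 'xxx'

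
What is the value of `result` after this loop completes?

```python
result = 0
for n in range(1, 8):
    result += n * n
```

Let's trace through this code step by step.

Initialize: result = 0
Entering loop: for n in range(1, 8):
After iteration 1: n = 1, result = 1
After iteration 2: n = 2, result = 5
After iteration 3: n = 3, result = 14
After iteration 4: n = 4, result = 30
After iteration 5: n = 5, result = 55
After iteration 6: n = 6, result = 91
After iteration 7: n = 7, result = 140
Loop ends.

Final answer: 140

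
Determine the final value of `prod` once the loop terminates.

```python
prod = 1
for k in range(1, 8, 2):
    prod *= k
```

Let's trace through this code step by step.

Initialize: prod = 1
Entering loop: for k in range(1, 8, 2):
After iteration 1: k = 1, prod = 1
After iteration 2: k = 3, prod = 3
After iteration 3: k = 5, prod = 15
After iteration 4: k = 7, prod = 105
Loop ends.

Final answer: 105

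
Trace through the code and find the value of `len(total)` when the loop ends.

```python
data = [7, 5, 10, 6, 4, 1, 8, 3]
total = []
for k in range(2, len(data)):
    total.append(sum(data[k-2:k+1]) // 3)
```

Let's trace through this code step by step.

Initialize: data = [7, 5, 10, 6, 4, 1, 8, 3]
Initialize: total = []
Entering loop: for k in range(2, len(data)):
After iteration 1: k = 2, total = [7]
After iteration 2: k = 3, total = [7, 7]
After iteration 3: k = 4, total = [7, 7, 6]
After iteration 4: k = 5, total = [7, 7, 6, 3]
After iteration 5: k = 6, total = [7, 7, 6, 3, 4]
After iteration 6: k = 7, total = [7, 7, 6, 3, 4, 4]
Loop ends.
len(total) = 6

Final answer: 6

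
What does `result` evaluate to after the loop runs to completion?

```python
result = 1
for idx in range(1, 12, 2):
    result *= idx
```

Let's trace through this code step by step.

Initialize: result = 1
Entering loop: for idx in range(1, 12, 2):
After iteration 1: idx = 1, result = 1
After iteration 2: idx = 3, result = 3
After iteration 3: idx = 5, result = 15
After iteration 4: idx = 7, result = 105
After iteration 5: idx = 9, result = 945
After iteration 6: idx = 11, result = 10395
Loop ends.

Final answer: 10395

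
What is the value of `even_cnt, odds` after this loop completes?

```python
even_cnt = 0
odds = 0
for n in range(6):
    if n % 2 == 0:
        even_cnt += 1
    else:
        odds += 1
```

Let's trace through this code step by step.

Initialize: even_cnt = 0
Initialize: odds = 0
Entering loop: for n in range(6):
After iteration 1: n = 0, even_cnt = 1, odds = 0
After iteration 2: n = 1, even_cnt = 1, odds = 1
After iteration 3: n = 2, even_cnt = 2, odds = 1
After iteration 4: n = 3, even_cnt = 2, odds = 2
After iteration 5: n = 4, even_cnt = 3, odds = 2
After iteration 6: n = 5, even_cnt = 3, odds = 3
Loop ends.

Final answer: 3, 3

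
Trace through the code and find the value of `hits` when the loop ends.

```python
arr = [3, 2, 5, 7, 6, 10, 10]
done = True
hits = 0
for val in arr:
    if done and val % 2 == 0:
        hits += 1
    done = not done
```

Let's trace through this code step by step.

Initialize: arr = [3, 2, 5, 7, 6, 10, 10]
Initialize: done = True
Initialize: hits = 0
Entering loop: for val in arr:
After iteration 1: val = 3, done = False, hits = 0
After iteration 2: val = 2, done = True, hits = 0
After iteration 3: val = 5, done = False, hits = 0
After iteration 4: val = 7, done = True, hits = 0
After iteration 5: val = 6, done = False, hits = 1
After iteration 6: val = 10, done = True, hits = 1
After iteration 7: val = 10, done = False, hits = 2
Loop ends.

Final answer: 2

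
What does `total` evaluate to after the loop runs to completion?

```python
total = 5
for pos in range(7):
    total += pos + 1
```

Let's trace through this code step by step.

Initialize: total = 5
Entering loop: for pos in range(7):
After iteration 1: pos = 0, total = 6
After iteration 2: pos = 1, total = 8
After iteration 3: pos = 2, total = 11
After iteration 4: pos = 3, total = 15
After iteration 5: pos = 4, total = 20
After iteration 6: pos = 5, total = 26
After iteration 7: pos = 6, total = 33
Loop ends.

Final answer: 33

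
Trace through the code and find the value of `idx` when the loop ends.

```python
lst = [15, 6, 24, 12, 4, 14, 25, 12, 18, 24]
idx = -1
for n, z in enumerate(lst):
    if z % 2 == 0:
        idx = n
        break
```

Let's trace through this code step by step.

Initialize: lst = [15, 6, 24, 12, 4, 14, 25, 12, 18, 24]
Initialize: idx = -1
Entering loop: for n, z in enumerate(lst):
After iteration 1: n = 0, z = 15, idx = -1
After iteration 2: n = 1, z = 6, idx = 1
Loop ends.

Final answer: 1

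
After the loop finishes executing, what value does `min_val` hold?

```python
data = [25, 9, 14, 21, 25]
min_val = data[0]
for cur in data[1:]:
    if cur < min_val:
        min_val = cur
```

Let's trace through this code step by step.

Initialize: data = [25, 9, 14, 21, 25]
Initialize: min_val = 25
Entering loop: for cur in data[1:]:
After iteration 1: cur = 9, min_val = 9
After iteration 2: cur = 14, min_val = 9
After iteration 3: cur = 21, min_val = 9
After iteration 4: cur = 25, min_val = 9
Loop ends.

Final answer: 9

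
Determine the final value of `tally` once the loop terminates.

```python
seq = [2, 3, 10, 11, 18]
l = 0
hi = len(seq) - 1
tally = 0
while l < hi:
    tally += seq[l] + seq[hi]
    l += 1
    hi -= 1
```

Let's trace through this code step by step.

Initialize: seq = [2, 3, 10, 11, 18]
Initialize: l = 0
Initialize: hi = 4
Initialize: tally = 0
Entering loop: while l < hi:
After iteration 1: l = 1, hi = 3, tally = 20
After iteration 2: l = 2, hi = 2, tally = 34
Loop ends.

Final answer: 34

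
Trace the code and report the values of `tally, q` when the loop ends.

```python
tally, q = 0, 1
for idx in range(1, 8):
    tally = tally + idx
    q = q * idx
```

Let's trace through this code step by step.

Initialize: tally = 0
Initialize: q = 1
Entering loop: for idx in range(1, 8):
After iteration 1: idx = 1, tally = 1, q = 1
After iteration 2: idx = 2, tally = 3, q = 2
After iteration 3: idx = 3, tally = 6, q = 6
After iteration 4: idx = 4, tally = 10, q = 24
After iteration 5: idx = 5, tally = 15, q = 120
After iteration 6: idx = 6, tally = 21, q = 720
After iteration 7: idx = 7, tally = 28, q = 5040
Loop ends.

Final answer: 28, 5040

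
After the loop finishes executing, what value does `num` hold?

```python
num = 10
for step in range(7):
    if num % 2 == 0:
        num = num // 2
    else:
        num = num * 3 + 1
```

Let's trace through this code step by step.

Initialize: num = 10
Entering loop: for step in range(7):
After iteration 1: step = 0, num = 5
After iteration 2: step = 1, num = 16
After iteration 3: step = 2, num = 8
After iteration 4: step = 3, num = 4
After iteration 5: step = 4, num = 2
After iteration 6: step = 5, num = 1
After iteration 7: step = 6, num = 4
Loop ends.

Final answer: 4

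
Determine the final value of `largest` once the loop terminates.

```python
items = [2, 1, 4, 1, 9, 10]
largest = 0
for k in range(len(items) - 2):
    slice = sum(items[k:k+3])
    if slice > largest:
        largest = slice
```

Let's trace through this code step by step.

Initialize: items = [2, 1, 4, 1, 9, 10]
Initialize: largest = 0
Entering loop: for k in range(len(items) - 2):
After iteration 1: k = 0, largest = 7, slice = 7
After iteration 2: k = 1, largest = 7, slice = 6
After iteration 3: k = 2, largest = 14, slice = 14
After iteration 4: k = 3, largest = 20, slice = 20
Loop ends.

Final answer: 20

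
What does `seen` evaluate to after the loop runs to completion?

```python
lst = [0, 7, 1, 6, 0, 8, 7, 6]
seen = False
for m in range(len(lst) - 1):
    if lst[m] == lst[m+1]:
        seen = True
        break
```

Let's trace through this code step by step.

Initialize: lst = [0, 7, 1, 6, 0, 8, 7, 6]
Initialize: seen = False
Entering loop: for m in range(len(lst) - 1):
After iteration 1: m = 0, seen = False
After iteration 2: m = 1, seen = False
After iteration 3: m = 2, seen = False
After iteration 4: m = 3, seen = False
After iteration 5: m = 4, seen = False
After iteration 6: m = 5, seen = False
After iteration 7: m = 6, seen = False
Loop ends.

Final answer: False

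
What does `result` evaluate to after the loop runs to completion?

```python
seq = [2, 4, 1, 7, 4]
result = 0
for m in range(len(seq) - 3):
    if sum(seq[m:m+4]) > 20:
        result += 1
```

Let's trace through this code step by step.

Initialize: seq = [2, 4, 1, 7, 4]
Initialize: result = 0
Entering loop: for m in range(len(seq) - 3):
After iteration 1: m = 0, result = 0
After iteration 2: m = 1, result = 0
Loop ends.

Final answer: 0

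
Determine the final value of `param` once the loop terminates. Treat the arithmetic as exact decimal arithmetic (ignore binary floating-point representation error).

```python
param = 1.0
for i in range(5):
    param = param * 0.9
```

Let's trace through this code step by step.

Initialize: param = 1.0
Entering loop: for i in range(5):
After iteration 1: i = 0, param = 0.9
After iteration 2: i = 1, param = 0.81
After iteration 3: i = 2, param = 0.729
After iteration 4: i = 3, param = 0.6561
After iteration 5: i = 4, param = 0.59049
Loop ends.

Final answer: 0.59049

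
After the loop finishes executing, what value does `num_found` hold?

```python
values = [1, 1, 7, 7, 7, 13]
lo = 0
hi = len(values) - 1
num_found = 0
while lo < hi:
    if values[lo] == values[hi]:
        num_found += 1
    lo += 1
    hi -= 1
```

Let's trace through this code step by step.

Initialize: values = [1, 1, 7, 7, 7, 13]
Initialize: lo = 0
Initialize: hi = 5
Initialize: num_found = 0
Entering loop: while lo < hi:
After iteration 1: lo = 1, hi = 4, num_found = 0
After iteration 2: lo = 2, hi = 3, num_found = 0
After iteration 3: lo = 3, hi = 2, num_found = 1
Loop ends.

Final answer: 1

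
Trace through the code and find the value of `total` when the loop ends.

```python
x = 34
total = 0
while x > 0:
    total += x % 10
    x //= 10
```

Let's trace through this code step by step.

Initialize: x = 34
Initialize: total = 0
Entering loop: while x > 0:
After iteration 1: x = 3, total = 4
After iteration 2: x = 0, total = 7
Loop ends.

Final answer: 7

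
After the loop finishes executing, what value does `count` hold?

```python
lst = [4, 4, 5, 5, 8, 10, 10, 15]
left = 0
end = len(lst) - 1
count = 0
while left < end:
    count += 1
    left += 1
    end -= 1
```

Let's trace through this code step by step.

Initialize: lst = [4, 4, 5, 5, 8, 10, 10, 15]
Initialize: left = 0
Initialize: end = 7
Initialize: count = 0
Entering loop: while left < end:
After iteration 1: left = 1, end = 6, count = 1
After iteration 2: left = 2, end = 5, count = 2
After iteration 3: left = 3, end = 4, count = 3
After iteration 4: left = 4, end = 3, count = 4
Loop ends.

Final answer: 4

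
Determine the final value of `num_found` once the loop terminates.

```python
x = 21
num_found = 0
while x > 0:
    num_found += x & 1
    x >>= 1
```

Let's trace through this code step by step.

Initialize: x = 21
Initialize: num_found = 0
Entering loop: while x > 0:
After iteration 1: x = 10, num_found = 1
After iteration 2: x = 5, num_found = 1
After iteration 3: x = 2, num_found = 2
After iteration 4: x = 1, num_found = 2
After iteration 5: x = 0, num_found = 3
Loop ends.

Final answer: 3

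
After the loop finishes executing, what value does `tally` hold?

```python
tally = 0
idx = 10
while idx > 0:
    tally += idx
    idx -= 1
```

Let's trace through this code step by step.

Initialize: tally = 0
Initialize: idx = 10
Entering loop: while idx > 0:
After iteration 1: tally = 10, idx = 9
After iteration 2: tally = 19, idx = 8
After iteration 3: tally = 27, idx = 7
After iteration 4: tally = 34, idx = 6
After iteration 5: tally = 40, idx = 5
After iteration 6: tally = 45, idx = 4
After iteration 7: tally = 49, idx = 3
After iteration 8: tally = 52, idx = 2
After iteration 9: tally = 54, idx = 1
After iteration 10: tally = 55, idx = 0
Loop ends.

Final answer: 55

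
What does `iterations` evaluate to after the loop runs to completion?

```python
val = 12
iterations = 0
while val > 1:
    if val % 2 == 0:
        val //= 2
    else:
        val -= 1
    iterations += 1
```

Let's trace through this code step by step.

Initialize: val = 12
Initialize: iterations = 0
Entering loop: while val > 1:
After iteration 1: val = 6, iterations = 1
After iteration 2: val = 3, iterations = 2
After iteration 3: val = 2, iterations = 3
After iteration 4: val = 1, iterations = 4
Loop ends.

Final answer: 4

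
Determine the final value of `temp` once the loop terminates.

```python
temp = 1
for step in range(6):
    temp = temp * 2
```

Let's trace through this code step by step.

Initialize: temp = 1
Entering loop: for step in range(6):
After iteration 1: step = 0, temp = 2
After iteration 2: step = 1, temp = 4
After iteration 3: step = 2, temp = 8
After iteration 4: step = 3, temp = 16
After iteration 5: step = 4, temp = 32
After iteration 6: step = 5, temp = 64
Loop ends.

Final answer: 64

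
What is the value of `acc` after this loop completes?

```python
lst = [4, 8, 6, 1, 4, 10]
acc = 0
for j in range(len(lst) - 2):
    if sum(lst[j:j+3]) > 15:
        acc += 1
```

Let's trace through this code step by step.

Initialize: lst = [4, 8, 6, 1, 4, 10]
Initialize: acc = 0
Entering loop: for j in range(len(lst) - 2):
After iteration 1: j = 0, acc = 1
After iteration 2: j = 1, acc = 1
After iteration 3: j = 2, acc = 1
After iteration 4: j = 3, acc = 1
Loop ends.

Final answer: 1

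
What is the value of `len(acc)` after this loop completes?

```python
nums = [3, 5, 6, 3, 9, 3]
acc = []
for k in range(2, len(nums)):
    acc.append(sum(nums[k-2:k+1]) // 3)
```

Let's trace through this code step by step.

Initialize: nums = [3, 5, 6, 3, 9, 3]
Initialize: acc = []
Entering loop: for k in range(2, len(nums)):
After iteration 1: k = 2, acc = [4]
After iteration 2: k = 3, acc = [4, 4]
After iteration 3: k = 4, acc = [4, 4, 6]
After iteration 4: k = 5, acc = [4, 4, 6, 5]
Loop ends.
len(acc) = 4

Final answer: 4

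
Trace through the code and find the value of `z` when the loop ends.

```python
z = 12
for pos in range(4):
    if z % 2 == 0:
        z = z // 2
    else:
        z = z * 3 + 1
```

Let's trace through this code step by step.

Initialize: z = 12
Entering loop: for pos in range(4):
After iteration 1: pos = 0, z = 6
After iteration 2: pos = 1, z = 3
After iteration 3: pos = 2, z = 10
After iteration 4: pos = 3, z = 5
Loop ends.

Final answer: 5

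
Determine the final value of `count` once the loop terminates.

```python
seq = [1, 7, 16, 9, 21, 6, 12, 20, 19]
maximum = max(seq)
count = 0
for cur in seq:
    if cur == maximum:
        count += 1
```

Let's trace through this code step by step.

Initialize: seq = [1, 7, 16, 9, 21, 6, 12, 20, 19]
Initialize: maximum = 21
Initialize: count = 0
Entering loop: for cur in seq:
After iteration 1: cur = 1, count = 0
After iteration 2: cur = 7, count = 0
After iteration 3: cur = 16, count = 0
After iteration 4: cur = 9, count = 0
After iteration 5: cur = 21, count = 1
After iteration 6: cur = 6, count = 1
After iteration 7: cur = 12, count = 1
After iteration 8: cur = 20, count = 1
After iteration 9: cur = 19, count = 1
Loop ends.

Final answer: 1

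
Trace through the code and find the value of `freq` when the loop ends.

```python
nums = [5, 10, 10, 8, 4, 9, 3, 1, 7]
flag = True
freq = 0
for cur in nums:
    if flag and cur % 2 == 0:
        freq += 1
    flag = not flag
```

Let's trace through this code step by step.

Initialize: nums = [5, 10, 10, 8, 4, 9, 3, 1, 7]
Initialize: flag = True
Initialize: freq = 0
Entering loop: for cur in nums:
After iteration 1: cur = 5, flag = False, freq = 0
After iteration 2: cur = 10, flag = True, freq = 0
After iteration 3: cur = 10, flag = False, freq = 1
After iteration 4: cur = 8, flag = True, freq = 1
After iteration 5: cur = 4, flag = False, freq = 2
After iteration 6: cur = 9, flag = True, freq = 2
After iteration 7: cur = 3, flag = False, freq = 2
After iteration 8: cur = 1, flag = True, freq = 2
After iteration 9: cur = 7, flag = False, freq = 2
Loop ends.

Final answer: 2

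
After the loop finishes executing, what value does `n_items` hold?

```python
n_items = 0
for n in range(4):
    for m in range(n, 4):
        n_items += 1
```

Let's trace through this code step by step.

Initialize: n_items = 0
Entering loop: for n in range(4):
After iteration 1: n = 0, n_items = 4
After iteration 2: n = 1, n_items = 7
After iteration 3: n = 2, n_items = 9
After iteration 4: n = 3, n_items = 10
Loop ends.

Final answer: 10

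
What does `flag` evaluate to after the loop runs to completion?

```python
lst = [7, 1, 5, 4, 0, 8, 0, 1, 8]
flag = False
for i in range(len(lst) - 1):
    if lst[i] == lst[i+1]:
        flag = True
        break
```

Let's trace through this code step by step.

Initialize: lst = [7, 1, 5, 4, 0, 8, 0, 1, 8]
Initialize: flag = False
Entering loop: for i in range(len(lst) - 1):
After iteration 1: i = 0, flag = False
After iteration 2: i = 1, flag = False
After iteration 3: i = 2, flag = False
After iteration 4: i = 3, flag = False
After iteration 5: i = 4, flag = False
After iteration 6: i = 5, flag = False
After iteration 7: i = 6, flag = False
After iteration 8: i = 7, flag = False
Loop ends.

Final answer: False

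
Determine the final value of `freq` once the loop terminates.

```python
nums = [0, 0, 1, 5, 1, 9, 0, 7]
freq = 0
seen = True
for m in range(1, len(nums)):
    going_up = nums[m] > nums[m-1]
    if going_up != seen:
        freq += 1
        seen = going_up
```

Let's trace through this code step by step.

Initialize: nums = [0, 0, 1, 5, 1, 9, 0, 7]
Initialize: freq = 0
Initialize: seen = True
Entering loop: for m in range(1, len(nums)):
After iteration 1: m = 1, freq = 1, seen = False, going_up = False
After iteration 2: m = 2, freq = 2, seen = True, going_up = True
After iteration 3: m = 3, freq = 2, seen = True, going_up = True
After iteration 4: m = 4, freq = 3, seen = False, going_up = False
After iteration 5: m = 5, freq = 4, seen = True, going_up = True
After iteration 6: m = 6, freq = 5, seen = False, going_up = False
After iteration 7: m = 7, freq = 6, seen = True, going_up = True
Loop ends.

Final answer: 6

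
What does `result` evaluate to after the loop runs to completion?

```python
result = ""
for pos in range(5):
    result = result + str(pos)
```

Let's trace through this code step by step.

Initialize: result = ''
Entering loop: for pos in range(5):
After iteration 1: pos = 0, result = '0'
After iteration 2: pos = 1, result = '01'
After iteration 3: pos = 2, result = '012'
After iteration 4: pos = 3, result = '0123'
After iteration 5: pos = 4, result = '01234'
Loop ends.

Final answer: '01234'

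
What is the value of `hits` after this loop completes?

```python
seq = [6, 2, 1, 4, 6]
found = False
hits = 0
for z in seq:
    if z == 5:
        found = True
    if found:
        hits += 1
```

Let's trace through this code step by step.

Initialize: seq = [6, 2, 1, 4, 6]
Initialize: found = False
Initialize: hits = 0
Entering loop: for z in seq:
After iteration 1: z = 6, hits = 0
After iteration 2: z = 2, hits = 0
After iteration 3: z = 1, hits = 0
After iteration 4: z = 4, hits = 0
After iteration 5: z = 6, hits = 0
Loop ends.

Final answer: 0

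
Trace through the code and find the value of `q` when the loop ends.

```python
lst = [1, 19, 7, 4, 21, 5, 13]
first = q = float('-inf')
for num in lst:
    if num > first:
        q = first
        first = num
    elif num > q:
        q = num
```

Let's trace through this code step by step.

Initialize: lst = [1, 19, 7, 4, 21, 5, 13]
Initialize: first = -inf
Initialize: q = -inf
Entering loop: for num in lst:
After iteration 1: num = 1, first = 1, q = -inf
After iteration 2: num = 19, first = 19, q = 1
After iteration 3: num = 7, first = 19, q = 7
After iteration 4: num = 4, first = 19, q = 7
After iteration 5: num = 21, first = 21, q = 19
After iteration 6: num = 5, first = 21, q = 19
After iteration 7: num = 13, first = 21, q = 19
Loop ends.

Final answer: 19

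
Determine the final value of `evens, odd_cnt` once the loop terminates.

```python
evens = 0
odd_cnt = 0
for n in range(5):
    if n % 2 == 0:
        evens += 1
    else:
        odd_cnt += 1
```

Let's trace through this code step by step.

Initialize: evens = 0
Initialize: odd_cnt = 0
Entering loop: for n in range(5):
After iteration 1: n = 0, evens = 1, odd_cnt = 0
After iteration 2: n = 1, evens = 1, odd_cnt = 1
After iteration 3: n = 2, evens = 2, odd_cnt = 1
After iteration 4: n = 3, evens = 2, odd_cnt = 2
After iteration 5: n = 4, evens = 3, odd_cnt = 2
Loop ends.

Final answer: 3, 2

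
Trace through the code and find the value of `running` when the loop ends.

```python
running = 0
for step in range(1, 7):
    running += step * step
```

Let's trace through this code step by step.

Initialize: running = 0
Entering loop: for step in range(1, 7):
After iteration 1: step = 1, running = 1
After iteration 2: step = 2, running = 5
After iteration 3: step = 3, running = 14
After iteration 4: step = 4, running = 30
After iteration 5: step = 5, running = 55
After iteration 6: step = 6, running = 91
Loop ends.

Final answer: 91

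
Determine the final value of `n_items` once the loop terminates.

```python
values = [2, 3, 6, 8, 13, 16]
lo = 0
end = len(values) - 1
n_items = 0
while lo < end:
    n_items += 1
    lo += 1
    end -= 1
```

Let's trace through this code step by step.

Initialize: values = [2, 3, 6, 8, 13, 16]
Initialize: lo = 0
Initialize: end = 5
Initialize: n_items = 0
Entering loop: while lo < end:
After iteration 1: lo = 1, end = 4, n_items = 1
After iteration 2: lo = 2, end = 3, n_items = 2
After iteration 3: lo = 3, end = 2, n_items = 3
Loop ends.

Final answer: 3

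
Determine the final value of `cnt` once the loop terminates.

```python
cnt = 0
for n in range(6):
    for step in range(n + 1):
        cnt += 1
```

Let's trace through this code step by step.

Initialize: cnt = 0
Entering loop: for n in range(6):
After iteration 1: n = 0, cnt = 1, step = 0
After iteration 2: n = 1, cnt = 3, step = 1
After iteration 3: n = 2, cnt = 6, step = 2
After iteration 4: n = 3, cnt = 10, step = 3
After iteration 5: n = 4, cnt = 15, step = 4
After iteration 6: n = 5, cnt = 21, step = 5
Loop ends.

Final answer: 21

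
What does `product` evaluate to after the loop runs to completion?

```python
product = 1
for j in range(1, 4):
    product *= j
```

Let's trace through this code step by step.

Initialize: product = 1
Entering loop: for j in range(1, 4):
After iteration 1: j = 1, product = 1
After iteration 2: j = 2, product = 2
After iteration 3: j = 3, product = 6
Loop ends.

Final answer: 6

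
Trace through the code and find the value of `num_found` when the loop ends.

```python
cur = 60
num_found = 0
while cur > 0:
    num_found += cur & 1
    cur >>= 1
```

Let's trace through this code step by step.

Initialize: cur = 60
Initialize: num_found = 0
Entering loop: while cur > 0:
After iteration 1: cur = 30, num_found = 0
After iteration 2: cur = 15, num_found = 0
After iteration 3: cur = 7, num_found = 1
After iteration 4: cur = 3, num_found = 2
After iteration 5: cur = 1, num_found = 3
After iteration 6: cur = 0, num_found = 4
Loop ends.

Final answer: 4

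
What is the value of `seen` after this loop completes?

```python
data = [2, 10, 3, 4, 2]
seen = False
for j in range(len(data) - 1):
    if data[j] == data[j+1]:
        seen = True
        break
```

Let's trace through this code step by step.

Initialize: data = [2, 10, 3, 4, 2]
Initialize: seen = False
Entering loop: for j in range(len(data) - 1):
After iteration 1: j = 0, seen = False
After iteration 2: j = 1, seen = False
After iteration 3: j = 2, seen = False
After iteration 4: j = 3, seen = False
Loop ends.

Final answer: False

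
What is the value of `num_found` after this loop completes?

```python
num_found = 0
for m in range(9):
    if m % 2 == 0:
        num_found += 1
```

Let's trace through this code step by step.

Initialize: num_found = 0
Entering loop: for m in range(9):
After iteration 1: m = 0, num_found = 1
After iteration 2: m = 1, num_found = 1
After iteration 3: m = 2, num_found = 2
After iteration 4: m = 3, num_found = 2
After iteration 5: m = 4, num_found = 3
After iteration 6: m = 5, num_found = 3
After iteration 7: m = 6, num_found = 4
After iteration 8: m = 7, num_found = 4
After iteration 9: m = 8, num_found = 5
Loop ends.

Final answer: 5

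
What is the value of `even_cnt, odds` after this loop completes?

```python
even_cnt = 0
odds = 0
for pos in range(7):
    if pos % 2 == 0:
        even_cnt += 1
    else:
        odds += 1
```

Let's trace through this code step by step.

Initialize: even_cnt = 0
Initialize: odds = 0
Entering loop: for pos in range(7):
After iteration 1: pos = 0, even_cnt = 1, odds = 0
After iteration 2: pos = 1, even_cnt = 1, odds = 1
After iteration 3: pos = 2, even_cnt = 2, odds = 1
After iteration 4: pos = 3, even_cnt = 2, odds = 2
After iteration 5: pos = 4, even_cnt = 3, odds = 2
After iteration 6: pos = 5, even_cnt = 3, odds = 3
After iteration 7: pos = 6, even_cnt = 4, odds = 3
Loop ends.

Final answer: 4, 3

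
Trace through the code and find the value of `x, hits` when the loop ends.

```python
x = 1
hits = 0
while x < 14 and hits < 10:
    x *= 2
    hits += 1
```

Let's trace through this code step by step.

Initialize: x = 1
Initialize: hits = 0
Entering loop: while x < 14 and hits < 10:
After iteration 1: x = 2, hits = 1
After iteration 2: x = 4, hits = 2
After iteration 3: x = 8, hits = 3
After iteration 4: x = 16, hits = 4
Loop ends.

Final answer: 16, 4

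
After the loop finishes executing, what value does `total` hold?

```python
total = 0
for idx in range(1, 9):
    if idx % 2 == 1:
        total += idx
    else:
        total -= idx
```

Let's trace through this code step by step.

Initialize: total = 0
Entering loop: for idx in range(1, 9):
After iteration 1: idx = 1, total = 1
After iteration 2: idx = 2, total = -1
After iteration 3: idx = 3, total = 2
After iteration 4: idx = 4, total = -2
After iteration 5: idx = 5, total = 3
After iteration 6: idx = 6, total = -3
After iteration 7: idx = 7, total = 4
After iteration 8: idx = 8, total = -4
Loop ends.

Final answer: -4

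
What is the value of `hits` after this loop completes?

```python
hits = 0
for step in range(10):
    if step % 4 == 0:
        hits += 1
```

Let's trace through this code step by step.

Initialize: hits = 0
Entering loop: for step in range(10):
After iteration 1: step = 0, hits = 1
After iteration 2: step = 1, hits = 1
After iteration 3: step = 2, hits = 1
After iteration 4: step = 3, hits = 1
After iteration 5: step = 4, hits = 2
After iteration 6: step = 5, hits = 2
After iteration 7: step = 6, hits = 2
After iteration 8: step = 7, hits = 2
After iteration 9: step = 8, hits = 3
After iteration 10: step = 9, hits = 3
Loop ends.

Final answer: 3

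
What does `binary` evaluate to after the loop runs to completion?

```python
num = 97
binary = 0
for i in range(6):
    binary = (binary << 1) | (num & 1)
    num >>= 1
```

Let's trace through this code step by step.

Initialize: num = 97
Initialize: binary = 0
Entering loop: for i in range(6):
After iteration 1: i = 0, num = 48, binary = 1
After iteration 2: i = 1, num = 24, binary = 2
After iteration 3: i = 2, num = 12, binary = 4
After iteration 4: i = 3, num = 6, binary = 8
After iteration 5: i = 4, num = 3, binary = 16
After iteration 6: i = 5, num = 1, binary = 33
Loop ends.

Final answer: 33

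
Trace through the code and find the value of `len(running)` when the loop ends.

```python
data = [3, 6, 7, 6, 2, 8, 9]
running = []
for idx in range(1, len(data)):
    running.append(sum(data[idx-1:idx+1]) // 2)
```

Let's trace through this code step by step.

Initialize: data = [3, 6, 7, 6, 2, 8, 9]
Initialize: running = []
Entering loop: for idx in range(1, len(data)):
After iteration 1: idx = 1, running = [4]
After iteration 2: idx = 2, running = [4, 6]
After iteration 3: idx = 3, running = [4, 6, 6]
After iteration 4: idx = 4, running = [4, 6, 6, 4]
After iteration 5: idx = 5, running = [4, 6, 6, 4, 5]
After iteration 6: idx = 6, running = [4, 6, 6, 4, 5, 8]
Loop ends.
len(running) = 6

Final answer: 6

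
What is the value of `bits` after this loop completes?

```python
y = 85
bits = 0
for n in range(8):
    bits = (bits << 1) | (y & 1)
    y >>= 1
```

Let's trace through this code step by step.

Initialize: y = 85
Initialize: bits = 0
Entering loop: for n in range(8):
After iteration 1: n = 0, y = 42, bits = 1
After iteration 2: n = 1, y = 21, bits = 2
After iteration 3: n = 2, y = 10, bits = 5
After iteration 4: n = 3, y = 5, bits = 10
After iteration 5: n = 4, y = 2, bits = 21
After iteration 6: n = 5, y = 1, bits = 42
After iteration 7: n = 6, y = 0, bits = 85
After iteration 8: n = 7, y = 0, bits = 170
Loop ends.

Final answer: 170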